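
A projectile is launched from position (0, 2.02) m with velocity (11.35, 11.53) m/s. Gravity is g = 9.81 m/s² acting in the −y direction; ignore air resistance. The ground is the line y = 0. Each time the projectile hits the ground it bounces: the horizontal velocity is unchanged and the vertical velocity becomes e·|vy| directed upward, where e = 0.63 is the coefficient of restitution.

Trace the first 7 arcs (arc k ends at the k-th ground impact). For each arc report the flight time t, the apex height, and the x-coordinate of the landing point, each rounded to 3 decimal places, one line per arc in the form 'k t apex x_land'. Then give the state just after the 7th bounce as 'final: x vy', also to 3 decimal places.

Arc 1: start y=2.020, vy=11.530 → t=2.514, apex=8.796, x_land=28.539, impact vy=-13.137
  bounce: vy ← 0.63·13.137 = 8.276
Arc 2: start y=0.000, vy=8.276 → t=1.687, apex=3.491, x_land=47.690, impact vy=-8.276
  bounce: vy ← 0.63·8.276 = 5.214
Arc 3: start y=0.000, vy=5.214 → t=1.063, apex=1.386, x_land=59.755, impact vy=-5.214
  bounce: vy ← 0.63·5.214 = 3.285
Arc 4: start y=0.000, vy=3.285 → t=0.670, apex=0.550, x_land=67.355, impact vy=-3.285
  bounce: vy ← 0.63·3.285 = 2.069
Arc 5: start y=0.000, vy=2.069 → t=0.422, apex=0.218, x_land=72.144, impact vy=-2.069
  bounce: vy ← 0.63·2.069 = 1.304
Arc 6: start y=0.000, vy=1.304 → t=0.266, apex=0.087, x_land=75.161, impact vy=-1.304
  bounce: vy ← 0.63·1.304 = 0.821
Arc 7: start y=0.000, vy=0.821 → t=0.167, apex=0.034, x_land=77.061, impact vy=-0.821
  bounce: vy ← 0.63·0.821 = 0.517

1 2.514 8.796 28.539
2 1.687 3.491 47.690
3 1.063 1.386 59.755
4 0.670 0.550 67.355
5 0.422 0.218 72.144
6 0.266 0.087 75.161
7 0.167 0.034 77.061
final: 77.061 0.517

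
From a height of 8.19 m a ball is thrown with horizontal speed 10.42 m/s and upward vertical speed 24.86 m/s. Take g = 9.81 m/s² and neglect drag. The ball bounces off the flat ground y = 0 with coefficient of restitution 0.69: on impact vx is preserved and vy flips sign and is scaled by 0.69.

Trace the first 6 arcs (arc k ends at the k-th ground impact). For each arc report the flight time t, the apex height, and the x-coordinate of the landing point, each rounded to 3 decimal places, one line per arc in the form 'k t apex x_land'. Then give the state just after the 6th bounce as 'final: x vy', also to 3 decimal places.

1 5.379 39.689 56.046
2 3.926 18.896 96.950
3 2.709 8.996 125.174
4 1.869 4.283 144.648
5 1.290 2.039 158.086
6 0.890 0.971 167.357
final: 167.357 3.011

Arc 1: start y=8.190, vy=24.860 → t=5.379, apex=39.689, x_land=56.046, impact vy=-27.905
  bounce: vy ← 0.69·27.905 = 19.255
Arc 2: start y=0.000, vy=19.255 → t=3.926, apex=18.896, x_land=96.950, impact vy=-19.255
  bounce: vy ← 0.69·19.255 = 13.286
Arc 3: start y=0.000, vy=13.286 → t=2.709, apex=8.996, x_land=125.174, impact vy=-13.286
  bounce: vy ← 0.69·13.286 = 9.167
Arc 4: start y=0.000, vy=9.167 → t=1.869, apex=4.283, x_land=144.648, impact vy=-9.167
  bounce: vy ← 0.69·9.167 = 6.325
Arc 5: start y=0.000, vy=6.325 → t=1.290, apex=2.039, x_land=158.086, impact vy=-6.325
  bounce: vy ← 0.69·6.325 = 4.364
Arc 6: start y=0.000, vy=4.364 → t=0.890, apex=0.971, x_land=167.357, impact vy=-4.364
  bounce: vy ← 0.69·4.364 = 3.011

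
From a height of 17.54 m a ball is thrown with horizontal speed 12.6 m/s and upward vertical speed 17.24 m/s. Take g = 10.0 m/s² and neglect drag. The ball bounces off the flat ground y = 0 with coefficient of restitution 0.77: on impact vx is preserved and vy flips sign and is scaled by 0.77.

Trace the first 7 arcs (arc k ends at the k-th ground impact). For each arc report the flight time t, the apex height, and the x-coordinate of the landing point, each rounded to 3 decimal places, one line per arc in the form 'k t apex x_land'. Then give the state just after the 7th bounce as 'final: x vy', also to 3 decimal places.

Arc 1: start y=17.540, vy=17.240 → t=4.270, apex=32.401, x_land=53.797, impact vy=-25.456
  bounce: vy ← 0.77·25.456 = 19.601
Arc 2: start y=0.000, vy=19.601 → t=3.920, apex=19.210, x_land=103.192, impact vy=-19.601
  bounce: vy ← 0.77·19.601 = 15.093
Arc 3: start y=0.000, vy=15.093 → t=3.019, apex=11.390, x_land=141.227, impact vy=-15.093
  bounce: vy ← 0.77·15.093 = 11.622
Arc 4: start y=0.000, vy=11.622 → t=2.324, apex=6.753, x_land=170.513, impact vy=-11.622
  bounce: vy ← 0.77·11.622 = 8.949
Arc 5: start y=0.000, vy=8.949 → t=1.790, apex=4.004, x_land=193.064, impact vy=-8.949
  bounce: vy ← 0.77·8.949 = 6.890
Arc 6: start y=0.000, vy=6.890 → t=1.378, apex=2.374, x_land=210.428, impact vy=-6.890
  bounce: vy ← 0.77·6.890 = 5.306
Arc 7: start y=0.000, vy=5.306 → t=1.061, apex=1.407, x_land=223.798, impact vy=-5.306
  bounce: vy ← 0.77·5.306 = 4.085

1 4.270 32.401 53.797
2 3.920 19.210 103.192
3 3.019 11.390 141.227
4 2.324 6.753 170.513
5 1.790 4.004 193.064
6 1.378 2.374 210.428
7 1.061 1.407 223.798
final: 223.798 4.085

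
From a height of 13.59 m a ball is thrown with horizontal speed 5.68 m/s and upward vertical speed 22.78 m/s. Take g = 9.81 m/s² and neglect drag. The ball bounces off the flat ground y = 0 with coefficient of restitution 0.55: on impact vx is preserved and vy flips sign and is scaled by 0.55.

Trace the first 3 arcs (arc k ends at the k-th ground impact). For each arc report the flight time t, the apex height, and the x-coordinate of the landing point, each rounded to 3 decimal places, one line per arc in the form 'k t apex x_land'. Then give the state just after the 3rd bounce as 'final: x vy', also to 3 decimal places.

Arc 1: start y=13.590, vy=22.780 → t=5.179, apex=40.039, x_land=29.418, impact vy=-28.028
  bounce: vy ← 0.55·28.028 = 15.415
Arc 2: start y=0.000, vy=15.415 → t=3.143, apex=12.112, x_land=47.269, impact vy=-15.415
  bounce: vy ← 0.55·15.415 = 8.478
Arc 3: start y=0.000, vy=8.478 → t=1.729, apex=3.664, x_land=57.087, impact vy=-8.478
  bounce: vy ← 0.55·8.478 = 4.663

1 5.179 40.039 29.418
2 3.143 12.112 47.269
3 1.729 3.664 57.087
final: 57.087 4.663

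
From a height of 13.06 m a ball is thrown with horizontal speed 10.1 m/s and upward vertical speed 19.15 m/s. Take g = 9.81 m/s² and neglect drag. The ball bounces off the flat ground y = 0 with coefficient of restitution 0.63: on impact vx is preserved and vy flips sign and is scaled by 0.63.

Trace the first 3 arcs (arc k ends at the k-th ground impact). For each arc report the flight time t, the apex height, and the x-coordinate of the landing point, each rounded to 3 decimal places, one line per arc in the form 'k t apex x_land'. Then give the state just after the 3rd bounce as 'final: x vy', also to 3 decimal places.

1 4.496 31.751 45.413
2 3.206 12.602 77.791
3 2.020 5.002 98.190
final: 98.190 6.241

Arc 1: start y=13.060, vy=19.150 → t=4.496, apex=31.751, x_land=45.413, impact vy=-24.959
  bounce: vy ← 0.63·24.959 = 15.724
Arc 2: start y=0.000, vy=15.724 → t=3.206, apex=12.602, x_land=77.791, impact vy=-15.724
  bounce: vy ← 0.63·15.724 = 9.906
Arc 3: start y=0.000, vy=9.906 → t=2.020, apex=5.002, x_land=98.190, impact vy=-9.906
  bounce: vy ← 0.63·9.906 = 6.241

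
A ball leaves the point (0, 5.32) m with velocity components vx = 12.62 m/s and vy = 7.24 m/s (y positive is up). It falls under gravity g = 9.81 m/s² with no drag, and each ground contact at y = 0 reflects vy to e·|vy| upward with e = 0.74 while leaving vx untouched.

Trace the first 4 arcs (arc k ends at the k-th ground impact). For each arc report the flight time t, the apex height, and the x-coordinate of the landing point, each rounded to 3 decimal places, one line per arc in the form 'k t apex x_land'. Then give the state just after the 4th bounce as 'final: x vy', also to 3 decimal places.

Arc 1: start y=5.320, vy=7.240 → t=2.014, apex=7.992, x_land=25.422, impact vy=-12.522
  bounce: vy ← 0.74·12.522 = 9.266
Arc 2: start y=0.000, vy=9.266 → t=1.889, apex=4.376, x_land=49.263, impact vy=-9.266
  bounce: vy ← 0.74·9.266 = 6.857
Arc 3: start y=0.000, vy=6.857 → t=1.398, apex=2.396, x_land=66.905, impact vy=-6.857
  bounce: vy ← 0.74·6.857 = 5.074
Arc 4: start y=0.000, vy=5.074 → t=1.034, apex=1.312, x_land=79.960, impact vy=-5.074
  bounce: vy ← 0.74·5.074 = 3.755

1 2.014 7.992 25.422
2 1.889 4.376 49.263
3 1.398 2.396 66.905
4 1.034 1.312 79.960
final: 79.960 3.755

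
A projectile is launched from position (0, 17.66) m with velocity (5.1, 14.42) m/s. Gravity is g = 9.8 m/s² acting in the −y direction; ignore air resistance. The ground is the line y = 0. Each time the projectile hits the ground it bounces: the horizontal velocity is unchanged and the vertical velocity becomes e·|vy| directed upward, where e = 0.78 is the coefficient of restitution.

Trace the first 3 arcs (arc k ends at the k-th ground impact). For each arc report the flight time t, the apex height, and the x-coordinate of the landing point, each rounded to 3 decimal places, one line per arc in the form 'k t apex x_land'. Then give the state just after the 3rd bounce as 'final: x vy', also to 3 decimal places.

1 3.873 28.269 19.754
2 3.747 17.199 38.864
3 2.923 10.464 53.769
final: 53.769 11.170

Arc 1: start y=17.660, vy=14.420 → t=3.873, apex=28.269, x_land=19.754, impact vy=-23.539
  bounce: vy ← 0.78·23.539 = 18.360
Arc 2: start y=0.000, vy=18.360 → t=3.747, apex=17.199, x_land=38.864, impact vy=-18.360
  bounce: vy ← 0.78·18.360 = 14.321
Arc 3: start y=0.000, vy=14.321 → t=2.923, apex=10.464, x_land=53.769, impact vy=-14.321
  bounce: vy ← 0.78·14.321 = 11.170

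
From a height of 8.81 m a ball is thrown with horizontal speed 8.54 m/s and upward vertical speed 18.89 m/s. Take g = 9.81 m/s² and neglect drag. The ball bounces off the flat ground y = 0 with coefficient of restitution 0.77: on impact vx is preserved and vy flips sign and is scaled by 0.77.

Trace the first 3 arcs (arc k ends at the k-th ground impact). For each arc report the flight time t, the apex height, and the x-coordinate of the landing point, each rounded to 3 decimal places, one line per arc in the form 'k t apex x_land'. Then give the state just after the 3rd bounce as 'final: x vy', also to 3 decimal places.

1 4.272 26.997 36.480
2 3.613 16.007 67.334
3 2.782 9.490 91.092
final: 91.092 10.507

Arc 1: start y=8.810, vy=18.890 → t=4.272, apex=26.997, x_land=36.480, impact vy=-23.015
  bounce: vy ← 0.77·23.015 = 17.721
Arc 2: start y=0.000, vy=17.721 → t=3.613, apex=16.007, x_land=67.334, impact vy=-17.721
  bounce: vy ← 0.77·17.721 = 13.646
Arc 3: start y=0.000, vy=13.646 → t=2.782, apex=9.490, x_land=91.092, impact vy=-13.646
  bounce: vy ← 0.77·13.646 = 10.507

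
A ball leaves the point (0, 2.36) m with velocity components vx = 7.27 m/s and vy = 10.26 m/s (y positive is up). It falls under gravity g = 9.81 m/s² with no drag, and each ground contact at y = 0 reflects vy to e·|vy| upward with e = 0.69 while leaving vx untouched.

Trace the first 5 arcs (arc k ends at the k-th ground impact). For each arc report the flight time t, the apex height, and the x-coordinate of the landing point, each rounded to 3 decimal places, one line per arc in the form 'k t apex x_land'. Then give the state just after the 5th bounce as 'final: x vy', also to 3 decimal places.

1 2.301 7.725 16.727
2 1.732 3.678 29.318
3 1.195 1.751 38.006
4 0.825 0.834 44.000
5 0.569 0.397 48.136
final: 48.136 1.926

Arc 1: start y=2.360, vy=10.260 → t=2.301, apex=7.725, x_land=16.727, impact vy=-12.311
  bounce: vy ← 0.69·12.311 = 8.495
Arc 2: start y=0.000, vy=8.495 → t=1.732, apex=3.678, x_land=29.318, impact vy=-8.495
  bounce: vy ← 0.69·8.495 = 5.861
Arc 3: start y=0.000, vy=5.861 → t=1.195, apex=1.751, x_land=38.006, impact vy=-5.861
  bounce: vy ← 0.69·5.861 = 4.044
Arc 4: start y=0.000, vy=4.044 → t=0.825, apex=0.834, x_land=44.000, impact vy=-4.044
  bounce: vy ← 0.69·4.044 = 2.791
Arc 5: start y=0.000, vy=2.791 → t=0.569, apex=0.397, x_land=48.136, impact vy=-2.791
  bounce: vy ← 0.69·2.791 = 1.926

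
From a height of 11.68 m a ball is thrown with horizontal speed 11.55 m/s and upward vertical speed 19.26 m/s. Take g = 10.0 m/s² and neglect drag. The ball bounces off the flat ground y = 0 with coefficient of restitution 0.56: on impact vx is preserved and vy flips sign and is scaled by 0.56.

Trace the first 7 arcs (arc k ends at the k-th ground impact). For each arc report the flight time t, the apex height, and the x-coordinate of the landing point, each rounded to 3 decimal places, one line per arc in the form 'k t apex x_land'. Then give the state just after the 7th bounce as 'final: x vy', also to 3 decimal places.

1 4.385 30.227 50.644
2 2.754 9.479 82.450
3 1.542 2.973 100.262
4 0.864 0.932 110.236
5 0.484 0.292 115.822
6 0.271 0.092 118.950
7 0.152 0.029 120.702
final: 120.702 0.425

Arc 1: start y=11.680, vy=19.260 → t=4.385, apex=30.227, x_land=50.644, impact vy=-24.588
  bounce: vy ← 0.56·24.588 = 13.769
Arc 2: start y=0.000, vy=13.769 → t=2.754, apex=9.479, x_land=82.450, impact vy=-13.769
  bounce: vy ← 0.56·13.769 = 7.711
Arc 3: start y=0.000, vy=7.711 → t=1.542, apex=2.973, x_land=100.262, impact vy=-7.711
  bounce: vy ← 0.56·7.711 = 4.318
Arc 4: start y=0.000, vy=4.318 → t=0.864, apex=0.932, x_land=110.236, impact vy=-4.318
  bounce: vy ← 0.56·4.318 = 2.418
Arc 5: start y=0.000, vy=2.418 → t=0.484, apex=0.292, x_land=115.822, impact vy=-2.418
  bounce: vy ← 0.56·2.418 = 1.354
Arc 6: start y=0.000, vy=1.354 → t=0.271, apex=0.092, x_land=118.950, impact vy=-1.354
  bounce: vy ← 0.56·1.354 = 0.758
Arc 7: start y=0.000, vy=0.758 → t=0.152, apex=0.029, x_land=120.702, impact vy=-0.758
  bounce: vy ← 0.56·0.758 = 0.425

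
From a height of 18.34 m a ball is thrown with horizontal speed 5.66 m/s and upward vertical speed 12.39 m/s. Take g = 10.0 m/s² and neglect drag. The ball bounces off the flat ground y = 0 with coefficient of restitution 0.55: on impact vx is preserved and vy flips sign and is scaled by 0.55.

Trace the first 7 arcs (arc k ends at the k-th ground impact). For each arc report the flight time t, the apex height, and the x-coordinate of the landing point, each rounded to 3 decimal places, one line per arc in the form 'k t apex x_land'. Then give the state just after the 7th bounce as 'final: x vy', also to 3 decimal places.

1 3.520 26.016 19.923
2 2.509 7.870 34.125
3 1.380 2.381 41.936
4 0.759 0.720 46.232
5 0.417 0.218 48.595
6 0.230 0.066 49.894
7 0.126 0.020 50.609
final: 50.609 0.347

Arc 1: start y=18.340, vy=12.390 → t=3.520, apex=26.016, x_land=19.923, impact vy=-22.810
  bounce: vy ← 0.55·22.810 = 12.546
Arc 2: start y=0.000, vy=12.546 → t=2.509, apex=7.870, x_land=34.125, impact vy=-12.546
  bounce: vy ← 0.55·12.546 = 6.900
Arc 3: start y=0.000, vy=6.900 → t=1.380, apex=2.381, x_land=41.936, impact vy=-6.900
  bounce: vy ← 0.55·6.900 = 3.795
Arc 4: start y=0.000, vy=3.795 → t=0.759, apex=0.720, x_land=46.232, impact vy=-3.795
  bounce: vy ← 0.55·3.795 = 2.087
Arc 5: start y=0.000, vy=2.087 → t=0.417, apex=0.218, x_land=48.595, impact vy=-2.087
  bounce: vy ← 0.55·2.087 = 1.148
Arc 6: start y=0.000, vy=1.148 → t=0.230, apex=0.066, x_land=49.894, impact vy=-1.148
  bounce: vy ← 0.55·1.148 = 0.631
Arc 7: start y=0.000, vy=0.631 → t=0.126, apex=0.020, x_land=50.609, impact vy=-0.631
  bounce: vy ← 0.55·0.631 = 0.347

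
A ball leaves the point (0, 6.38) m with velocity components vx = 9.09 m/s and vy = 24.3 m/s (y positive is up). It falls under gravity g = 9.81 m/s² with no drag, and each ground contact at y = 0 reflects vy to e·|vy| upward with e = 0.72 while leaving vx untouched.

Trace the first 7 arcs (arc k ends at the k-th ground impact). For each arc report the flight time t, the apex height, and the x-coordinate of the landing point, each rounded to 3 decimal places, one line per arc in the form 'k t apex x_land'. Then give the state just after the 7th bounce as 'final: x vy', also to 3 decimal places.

Arc 1: start y=6.380, vy=24.300 → t=5.204, apex=36.476, x_land=47.305, impact vy=-26.752
  bounce: vy ← 0.72·26.752 = 19.261
Arc 2: start y=0.000, vy=19.261 → t=3.927, apex=18.909, x_land=83.000, impact vy=-19.261
  bounce: vy ← 0.72·19.261 = 13.868
Arc 3: start y=0.000, vy=13.868 → t=2.827, apex=9.803, x_land=108.701, impact vy=-13.868
  bounce: vy ← 0.72·13.868 = 9.985
Arc 4: start y=0.000, vy=9.985 → t=2.036, apex=5.082, x_land=127.206, impact vy=-9.985
  bounce: vy ← 0.72·9.985 = 7.189
Arc 5: start y=0.000, vy=7.189 → t=1.466, apex=2.634, x_land=140.529, impact vy=-7.189
  bounce: vy ← 0.72·7.189 = 5.176
Arc 6: start y=0.000, vy=5.176 → t=1.055, apex=1.366, x_land=150.122, impact vy=-5.176
  bounce: vy ← 0.72·5.176 = 3.727
Arc 7: start y=0.000, vy=3.727 → t=0.760, apex=0.708, x_land=157.028, impact vy=-3.727
  bounce: vy ← 0.72·3.727 = 2.683

1 5.204 36.476 47.305
2 3.927 18.909 83.000
3 2.827 9.803 108.701
4 2.036 5.082 127.206
5 1.466 2.634 140.529
6 1.055 1.366 150.122
7 0.760 0.708 157.028
final: 157.028 2.683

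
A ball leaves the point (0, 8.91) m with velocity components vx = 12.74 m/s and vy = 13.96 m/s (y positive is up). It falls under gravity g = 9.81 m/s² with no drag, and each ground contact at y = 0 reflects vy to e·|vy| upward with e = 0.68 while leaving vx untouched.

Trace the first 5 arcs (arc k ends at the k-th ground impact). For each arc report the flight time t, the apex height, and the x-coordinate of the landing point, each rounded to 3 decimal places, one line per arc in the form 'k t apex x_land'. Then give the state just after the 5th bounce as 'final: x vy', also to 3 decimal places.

1 3.383 18.843 43.100
2 2.666 8.713 77.059
3 1.813 4.029 100.152
4 1.233 1.863 115.855
5 0.838 0.861 126.533
final: 126.533 2.796

Arc 1: start y=8.910, vy=13.960 → t=3.383, apex=18.843, x_land=43.100, impact vy=-19.227
  bounce: vy ← 0.68·19.227 = 13.075
Arc 2: start y=0.000, vy=13.075 → t=2.666, apex=8.713, x_land=77.059, impact vy=-13.075
  bounce: vy ← 0.68·13.075 = 8.891
Arc 3: start y=0.000, vy=8.891 → t=1.813, apex=4.029, x_land=100.152, impact vy=-8.891
  bounce: vy ← 0.68·8.891 = 6.046
Arc 4: start y=0.000, vy=6.046 → t=1.233, apex=1.863, x_land=115.855, impact vy=-6.046
  bounce: vy ← 0.68·6.046 = 4.111
Arc 5: start y=0.000, vy=4.111 → t=0.838, apex=0.861, x_land=126.533, impact vy=-4.111
  bounce: vy ← 0.68·4.111 = 2.796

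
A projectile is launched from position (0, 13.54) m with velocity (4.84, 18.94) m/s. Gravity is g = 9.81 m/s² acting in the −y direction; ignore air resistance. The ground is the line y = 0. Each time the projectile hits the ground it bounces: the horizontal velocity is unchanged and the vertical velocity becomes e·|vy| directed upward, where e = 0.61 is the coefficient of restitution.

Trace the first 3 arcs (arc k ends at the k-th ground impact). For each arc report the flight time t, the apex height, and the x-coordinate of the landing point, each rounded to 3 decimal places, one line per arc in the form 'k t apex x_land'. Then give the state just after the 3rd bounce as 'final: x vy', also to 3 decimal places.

1 4.478 31.824 21.673
2 3.108 11.842 36.713
3 1.896 4.406 45.888
final: 45.888 5.672

Arc 1: start y=13.540, vy=18.940 → t=4.478, apex=31.824, x_land=21.673, impact vy=-24.988
  bounce: vy ← 0.61·24.988 = 15.242
Arc 2: start y=0.000, vy=15.242 → t=3.108, apex=11.842, x_land=36.713, impact vy=-15.242
  bounce: vy ← 0.61·15.242 = 9.298
Arc 3: start y=0.000, vy=9.298 → t=1.896, apex=4.406, x_land=45.888, impact vy=-9.298
  bounce: vy ← 0.61·9.298 = 5.672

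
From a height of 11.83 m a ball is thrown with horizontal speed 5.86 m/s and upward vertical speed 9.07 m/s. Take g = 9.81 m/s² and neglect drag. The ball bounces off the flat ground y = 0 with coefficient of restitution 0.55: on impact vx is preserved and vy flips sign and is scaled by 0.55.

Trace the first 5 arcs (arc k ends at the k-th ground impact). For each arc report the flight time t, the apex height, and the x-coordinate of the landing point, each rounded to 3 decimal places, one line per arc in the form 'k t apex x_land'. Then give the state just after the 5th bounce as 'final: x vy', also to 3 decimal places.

1 2.732 16.023 16.009
2 1.988 4.847 27.660
3 1.093 1.466 34.067
4 0.601 0.444 37.592
5 0.331 0.134 39.530
final: 39.530 0.892

Arc 1: start y=11.830, vy=9.070 → t=2.732, apex=16.023, x_land=16.009, impact vy=-17.730
  bounce: vy ← 0.55·17.730 = 9.752
Arc 2: start y=0.000, vy=9.752 → t=1.988, apex=4.847, x_land=27.660, impact vy=-9.752
  bounce: vy ← 0.55·9.752 = 5.363
Arc 3: start y=0.000, vy=5.363 → t=1.093, apex=1.466, x_land=34.067, impact vy=-5.363
  bounce: vy ← 0.55·5.363 = 2.950
Arc 4: start y=0.000, vy=2.950 → t=0.601, apex=0.444, x_land=37.592, impact vy=-2.950
  bounce: vy ← 0.55·2.950 = 1.622
Arc 5: start y=0.000, vy=1.622 → t=0.331, apex=0.134, x_land=39.530, impact vy=-1.622
  bounce: vy ← 0.55·1.622 = 0.892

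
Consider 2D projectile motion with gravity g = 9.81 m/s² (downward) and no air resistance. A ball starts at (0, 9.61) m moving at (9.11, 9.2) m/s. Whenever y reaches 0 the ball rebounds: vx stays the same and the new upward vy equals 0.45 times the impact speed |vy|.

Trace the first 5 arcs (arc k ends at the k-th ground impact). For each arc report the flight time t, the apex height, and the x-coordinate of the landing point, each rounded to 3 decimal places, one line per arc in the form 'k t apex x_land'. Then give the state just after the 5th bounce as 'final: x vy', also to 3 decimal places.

Arc 1: start y=9.610, vy=9.200 → t=2.623, apex=13.924, x_land=23.893, impact vy=-16.528
  bounce: vy ← 0.45·16.528 = 7.438
Arc 2: start y=0.000, vy=7.438 → t=1.516, apex=2.820, x_land=37.707, impact vy=-7.438
  bounce: vy ← 0.45·7.438 = 3.347
Arc 3: start y=0.000, vy=3.347 → t=0.682, apex=0.571, x_land=43.923, impact vy=-3.347
  bounce: vy ← 0.45·3.347 = 1.506
Arc 4: start y=0.000, vy=1.506 → t=0.307, apex=0.116, x_land=46.720, impact vy=-1.506
  bounce: vy ← 0.45·1.506 = 0.678
Arc 5: start y=0.000, vy=0.678 → t=0.138, apex=0.023, x_land=47.979, impact vy=-0.678
  bounce: vy ← 0.45·0.678 = 0.305

1 2.623 13.924 23.893
2 1.516 2.820 37.707
3 0.682 0.571 43.923
4 0.307 0.116 46.720
5 0.138 0.023 47.979
final: 47.979 0.305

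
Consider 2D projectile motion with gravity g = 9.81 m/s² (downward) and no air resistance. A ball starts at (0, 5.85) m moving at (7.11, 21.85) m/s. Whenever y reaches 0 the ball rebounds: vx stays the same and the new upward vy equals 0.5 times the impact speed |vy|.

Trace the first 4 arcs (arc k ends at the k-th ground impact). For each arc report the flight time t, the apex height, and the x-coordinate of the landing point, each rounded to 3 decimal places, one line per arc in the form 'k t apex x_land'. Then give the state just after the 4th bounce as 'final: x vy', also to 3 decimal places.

1 4.708 30.183 33.474
2 2.481 7.546 51.111
3 1.240 1.886 59.930
4 0.620 0.472 64.339
final: 64.339 1.521

Arc 1: start y=5.850, vy=21.850 → t=4.708, apex=30.183, x_land=33.474, impact vy=-24.335
  bounce: vy ← 0.5·24.335 = 12.168
Arc 2: start y=0.000, vy=12.168 → t=2.481, apex=7.546, x_land=51.111, impact vy=-12.168
  bounce: vy ← 0.5·12.168 = 6.084
Arc 3: start y=0.000, vy=6.084 → t=1.240, apex=1.886, x_land=59.930, impact vy=-6.084
  bounce: vy ← 0.5·6.084 = 3.042
Arc 4: start y=0.000, vy=3.042 → t=0.620, apex=0.472, x_land=64.339, impact vy=-3.042
  bounce: vy ← 0.5·3.042 = 1.521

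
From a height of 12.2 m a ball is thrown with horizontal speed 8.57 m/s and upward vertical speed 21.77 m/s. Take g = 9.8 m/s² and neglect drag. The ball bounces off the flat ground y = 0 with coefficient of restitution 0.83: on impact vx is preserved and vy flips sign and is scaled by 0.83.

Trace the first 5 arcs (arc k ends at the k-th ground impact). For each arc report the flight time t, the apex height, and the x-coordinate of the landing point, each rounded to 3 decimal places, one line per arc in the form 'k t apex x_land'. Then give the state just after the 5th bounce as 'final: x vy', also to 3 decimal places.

1 4.946 36.380 42.389
2 4.523 25.062 81.153
3 3.754 17.265 113.327
4 3.116 11.894 140.031
5 2.586 8.194 162.195
final: 162.195 10.518

Arc 1: start y=12.200, vy=21.770 → t=4.946, apex=36.380, x_land=42.389, impact vy=-26.703
  bounce: vy ← 0.83·26.703 = 22.164
Arc 2: start y=0.000, vy=22.164 → t=4.523, apex=25.062, x_land=81.153, impact vy=-22.164
  bounce: vy ← 0.83·22.164 = 18.396
Arc 3: start y=0.000, vy=18.396 → t=3.754, apex=17.265, x_land=113.327, impact vy=-18.396
  bounce: vy ← 0.83·18.396 = 15.268
Arc 4: start y=0.000, vy=15.268 → t=3.116, apex=11.894, x_land=140.031, impact vy=-15.268
  bounce: vy ← 0.83·15.268 = 12.673
Arc 5: start y=0.000, vy=12.673 → t=2.586, apex=8.194, x_land=162.195, impact vy=-12.673
  bounce: vy ← 0.83·12.673 = 10.518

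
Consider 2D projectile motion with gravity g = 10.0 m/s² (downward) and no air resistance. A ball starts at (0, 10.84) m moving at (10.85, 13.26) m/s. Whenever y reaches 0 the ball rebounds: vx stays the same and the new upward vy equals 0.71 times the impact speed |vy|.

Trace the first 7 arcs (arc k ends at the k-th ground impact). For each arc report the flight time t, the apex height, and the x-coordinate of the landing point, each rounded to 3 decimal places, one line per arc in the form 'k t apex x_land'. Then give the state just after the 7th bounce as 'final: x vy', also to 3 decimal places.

1 3.307 19.631 35.886
2 2.814 9.896 66.415
3 1.998 4.989 88.090
4 1.418 2.515 103.480
5 1.007 1.268 114.406
6 0.715 0.639 122.164
7 0.508 0.322 127.672
final: 127.672 1.802

Arc 1: start y=10.840, vy=13.260 → t=3.307, apex=19.631, x_land=35.886, impact vy=-19.815
  bounce: vy ← 0.71·19.815 = 14.069
Arc 2: start y=0.000, vy=14.069 → t=2.814, apex=9.896, x_land=66.415, impact vy=-14.069
  bounce: vy ← 0.71·14.069 = 9.989
Arc 3: start y=0.000, vy=9.989 → t=1.998, apex=4.989, x_land=88.090, impact vy=-9.989
  bounce: vy ← 0.71·9.989 = 7.092
Arc 4: start y=0.000, vy=7.092 → t=1.418, apex=2.515, x_land=103.480, impact vy=-7.092
  bounce: vy ← 0.71·7.092 = 5.035
Arc 5: start y=0.000, vy=5.035 → t=1.007, apex=1.268, x_land=114.406, impact vy=-5.035
  bounce: vy ← 0.71·5.035 = 3.575
Arc 6: start y=0.000, vy=3.575 → t=0.715, apex=0.639, x_land=122.164, impact vy=-3.575
  bounce: vy ← 0.71·3.575 = 2.538
Arc 7: start y=0.000, vy=2.538 → t=0.508, apex=0.322, x_land=127.672, impact vy=-2.538
  bounce: vy ← 0.71·2.538 = 1.802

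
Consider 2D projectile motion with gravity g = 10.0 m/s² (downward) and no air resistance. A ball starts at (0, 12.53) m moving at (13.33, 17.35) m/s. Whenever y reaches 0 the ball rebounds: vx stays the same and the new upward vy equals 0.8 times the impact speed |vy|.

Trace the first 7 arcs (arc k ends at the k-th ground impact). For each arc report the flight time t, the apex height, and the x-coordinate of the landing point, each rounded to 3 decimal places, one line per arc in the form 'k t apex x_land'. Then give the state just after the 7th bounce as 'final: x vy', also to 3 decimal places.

1 4.084 27.581 54.435
2 3.758 17.652 104.528
3 3.006 11.297 144.601
4 2.405 7.230 176.661
5 1.924 4.627 202.308
6 1.539 2.962 222.826
7 1.231 1.895 239.240
final: 239.240 4.926

Arc 1: start y=12.530, vy=17.350 → t=4.084, apex=27.581, x_land=54.435, impact vy=-23.487
  bounce: vy ← 0.8·23.487 = 18.789
Arc 2: start y=0.000, vy=18.789 → t=3.758, apex=17.652, x_land=104.528, impact vy=-18.789
  bounce: vy ← 0.8·18.789 = 15.031
Arc 3: start y=0.000, vy=15.031 → t=3.006, apex=11.297, x_land=144.601, impact vy=-15.031
  bounce: vy ← 0.8·15.031 = 12.025
Arc 4: start y=0.000, vy=12.025 → t=2.405, apex=7.230, x_land=176.661, impact vy=-12.025
  bounce: vy ← 0.8·12.025 = 9.620
Arc 5: start y=0.000, vy=9.620 → t=1.924, apex=4.627, x_land=202.308, impact vy=-9.620
  bounce: vy ← 0.8·9.620 = 7.696
Arc 6: start y=0.000, vy=7.696 → t=1.539, apex=2.962, x_land=222.826, impact vy=-7.696
  bounce: vy ← 0.8·7.696 = 6.157
Arc 7: start y=0.000, vy=6.157 → t=1.231, apex=1.895, x_land=239.240, impact vy=-6.157
  bounce: vy ← 0.8·6.157 = 4.926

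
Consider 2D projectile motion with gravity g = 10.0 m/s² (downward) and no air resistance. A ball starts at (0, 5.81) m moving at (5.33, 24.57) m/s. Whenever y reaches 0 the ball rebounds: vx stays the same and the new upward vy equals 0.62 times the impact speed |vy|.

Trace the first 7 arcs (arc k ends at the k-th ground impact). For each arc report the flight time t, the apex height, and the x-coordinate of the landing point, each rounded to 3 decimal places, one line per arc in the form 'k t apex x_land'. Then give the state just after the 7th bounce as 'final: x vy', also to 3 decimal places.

Arc 1: start y=5.810, vy=24.570 → t=5.140, apex=35.994, x_land=27.397, impact vy=-26.831
  bounce: vy ← 0.62·26.831 = 16.635
Arc 2: start y=0.000, vy=16.635 → t=3.327, apex=13.836, x_land=45.129, impact vy=-16.635
  bounce: vy ← 0.62·16.635 = 10.314
Arc 3: start y=0.000, vy=10.314 → t=2.063, apex=5.319, x_land=56.124, impact vy=-10.314
  bounce: vy ← 0.62·10.314 = 6.395
Arc 4: start y=0.000, vy=6.395 → t=1.279, apex=2.044, x_land=62.940, impact vy=-6.395
  bounce: vy ← 0.62·6.395 = 3.965
Arc 5: start y=0.000, vy=3.965 → t=0.793, apex=0.786, x_land=67.167, impact vy=-3.965
  bounce: vy ← 0.62·3.965 = 2.458
Arc 6: start y=0.000, vy=2.458 → t=0.492, apex=0.302, x_land=69.787, impact vy=-2.458
  bounce: vy ← 0.62·2.458 = 1.524
Arc 7: start y=0.000, vy=1.524 → t=0.305, apex=0.116, x_land=71.412, impact vy=-1.524
  bounce: vy ← 0.62·1.524 = 0.945

1 5.140 35.994 27.397
2 3.327 13.836 45.129
3 2.063 5.319 56.124
4 1.279 2.044 62.940
5 0.793 0.786 67.167
6 0.492 0.302 69.787
7 0.305 0.116 71.412
final: 71.412 0.945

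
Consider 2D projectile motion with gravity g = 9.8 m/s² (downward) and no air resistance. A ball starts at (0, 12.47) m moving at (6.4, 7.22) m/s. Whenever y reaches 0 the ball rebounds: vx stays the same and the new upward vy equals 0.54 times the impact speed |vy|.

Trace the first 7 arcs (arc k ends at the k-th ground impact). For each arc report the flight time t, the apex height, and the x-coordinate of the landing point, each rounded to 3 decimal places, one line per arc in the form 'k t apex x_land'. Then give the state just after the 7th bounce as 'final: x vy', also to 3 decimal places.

Arc 1: start y=12.470, vy=7.220 → t=2.494, apex=15.130, x_land=15.961, impact vy=-17.220
  bounce: vy ← 0.54·17.220 = 9.299
Arc 2: start y=0.000, vy=9.299 → t=1.898, apex=4.412, x_land=28.107, impact vy=-9.299
  bounce: vy ← 0.54·9.299 = 5.021
Arc 3: start y=0.000, vy=5.021 → t=1.025, apex=1.286, x_land=34.665, impact vy=-5.021
  bounce: vy ← 0.54·5.021 = 2.712
Arc 4: start y=0.000, vy=2.712 → t=0.553, apex=0.375, x_land=38.207, impact vy=-2.712
  bounce: vy ← 0.54·2.712 = 1.464
Arc 5: start y=0.000, vy=1.464 → t=0.299, apex=0.109, x_land=40.119, impact vy=-1.464
  bounce: vy ← 0.54·1.464 = 0.791
Arc 6: start y=0.000, vy=0.791 → t=0.161, apex=0.032, x_land=41.152, impact vy=-0.791
  bounce: vy ← 0.54·0.791 = 0.427
Arc 7: start y=0.000, vy=0.427 → t=0.087, apex=0.009, x_land=41.710, impact vy=-0.427
  bounce: vy ← 0.54·0.427 = 0.231

1 2.494 15.130 15.961
2 1.898 4.412 28.107
3 1.025 1.286 34.665
4 0.553 0.375 38.207
5 0.299 0.109 40.119
6 0.161 0.032 41.152
7 0.087 0.009 41.710
final: 41.710 0.231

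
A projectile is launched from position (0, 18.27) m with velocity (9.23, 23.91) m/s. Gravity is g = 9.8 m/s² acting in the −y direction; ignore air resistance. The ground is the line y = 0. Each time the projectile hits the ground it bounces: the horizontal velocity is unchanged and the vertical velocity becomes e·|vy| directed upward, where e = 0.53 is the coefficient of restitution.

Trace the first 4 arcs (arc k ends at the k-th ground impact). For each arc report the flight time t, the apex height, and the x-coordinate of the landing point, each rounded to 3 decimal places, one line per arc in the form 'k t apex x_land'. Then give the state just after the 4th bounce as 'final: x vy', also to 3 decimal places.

Arc 1: start y=18.270, vy=23.910 → t=5.551, apex=47.438, x_land=51.238, impact vy=-30.492
  bounce: vy ← 0.53·30.492 = 16.161
Arc 2: start y=0.000, vy=16.161 → t=3.298, apex=13.325, x_land=81.680, impact vy=-16.161
  bounce: vy ← 0.53·16.161 = 8.565
Arc 3: start y=0.000, vy=8.565 → t=1.748, apex=3.743, x_land=97.814, impact vy=-8.565
  bounce: vy ← 0.53·8.565 = 4.540
Arc 4: start y=0.000, vy=4.540 → t=0.926, apex=1.051, x_land=106.365, impact vy=-4.540
  bounce: vy ← 0.53·4.540 = 2.406

1 5.551 47.438 51.238
2 3.298 13.325 81.680
3 1.748 3.743 97.814
4 0.926 1.051 106.365
final: 106.365 2.406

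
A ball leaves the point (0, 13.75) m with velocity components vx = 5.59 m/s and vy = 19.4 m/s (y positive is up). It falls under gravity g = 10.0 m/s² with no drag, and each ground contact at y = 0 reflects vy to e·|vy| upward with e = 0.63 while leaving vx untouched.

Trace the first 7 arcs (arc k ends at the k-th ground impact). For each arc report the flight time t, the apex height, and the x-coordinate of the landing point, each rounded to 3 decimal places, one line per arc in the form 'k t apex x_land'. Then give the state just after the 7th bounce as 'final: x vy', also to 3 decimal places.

Arc 1: start y=13.750, vy=19.400 → t=4.492, apex=32.568, x_land=25.111, impact vy=-25.522
  bounce: vy ← 0.63·25.522 = 16.079
Arc 2: start y=0.000, vy=16.079 → t=3.216, apex=12.926, x_land=43.087, impact vy=-16.079
  bounce: vy ← 0.63·16.079 = 10.130
Arc 3: start y=0.000, vy=10.130 → t=2.026, apex=5.130, x_land=54.412, impact vy=-10.130
  bounce: vy ← 0.63·10.130 = 6.382
Arc 4: start y=0.000, vy=6.382 → t=1.276, apex=2.036, x_land=61.547, impact vy=-6.382
  bounce: vy ← 0.63·6.382 = 4.020
Arc 5: start y=0.000, vy=4.020 → t=0.804, apex=0.808, x_land=66.042, impact vy=-4.020
  bounce: vy ← 0.63·4.020 = 2.533
Arc 6: start y=0.000, vy=2.533 → t=0.507, apex=0.321, x_land=68.873, impact vy=-2.533
  bounce: vy ← 0.63·2.533 = 1.596
Arc 7: start y=0.000, vy=1.596 → t=0.319, apex=0.127, x_land=70.657, impact vy=-1.596
  bounce: vy ← 0.63·1.596 = 1.005

1 4.492 32.568 25.111
2 3.216 12.926 43.087
3 2.026 5.130 54.412
4 1.276 2.036 61.547
5 0.804 0.808 66.042
6 0.507 0.321 68.873
7 0.319 0.127 70.657
final: 70.657 1.005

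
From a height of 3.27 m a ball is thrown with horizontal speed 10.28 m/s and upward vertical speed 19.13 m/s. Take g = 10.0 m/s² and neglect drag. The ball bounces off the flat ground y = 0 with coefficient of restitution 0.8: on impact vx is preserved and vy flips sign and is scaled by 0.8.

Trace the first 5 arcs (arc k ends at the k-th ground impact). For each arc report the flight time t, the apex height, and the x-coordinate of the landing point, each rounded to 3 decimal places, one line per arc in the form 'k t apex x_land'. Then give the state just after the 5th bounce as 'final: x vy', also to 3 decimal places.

1 3.990 21.568 41.016
2 3.323 13.803 75.177
3 2.658 8.834 102.506
4 2.127 5.654 124.369
5 1.701 3.618 141.860
final: 141.860 6.806

Arc 1: start y=3.270, vy=19.130 → t=3.990, apex=21.568, x_land=41.016, impact vy=-20.769
  bounce: vy ← 0.8·20.769 = 16.615
Arc 2: start y=0.000, vy=16.615 → t=3.323, apex=13.803, x_land=75.177, impact vy=-16.615
  bounce: vy ← 0.8·16.615 = 13.292
Arc 3: start y=0.000, vy=13.292 → t=2.658, apex=8.834, x_land=102.506, impact vy=-13.292
  bounce: vy ← 0.8·13.292 = 10.634
Arc 4: start y=0.000, vy=10.634 → t=2.127, apex=5.654, x_land=124.369, impact vy=-10.634
  bounce: vy ← 0.8·10.634 = 8.507
Arc 5: start y=0.000, vy=8.507 → t=1.701, apex=3.618, x_land=141.860, impact vy=-8.507
  bounce: vy ← 0.8·8.507 = 6.806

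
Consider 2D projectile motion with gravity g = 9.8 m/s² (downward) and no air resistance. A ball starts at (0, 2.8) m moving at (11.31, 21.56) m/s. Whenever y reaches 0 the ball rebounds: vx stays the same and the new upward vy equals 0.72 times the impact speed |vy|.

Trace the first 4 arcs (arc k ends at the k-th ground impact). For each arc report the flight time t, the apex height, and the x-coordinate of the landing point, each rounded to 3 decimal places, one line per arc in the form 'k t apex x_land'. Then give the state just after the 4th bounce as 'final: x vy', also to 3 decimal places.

Arc 1: start y=2.800, vy=21.560 → t=4.526, apex=26.516, x_land=51.192, impact vy=-22.797
  bounce: vy ← 0.72·22.797 = 16.414
Arc 2: start y=0.000, vy=16.414 → t=3.350, apex=13.746, x_land=89.078, impact vy=-16.414
  bounce: vy ← 0.72·16.414 = 11.818
Arc 3: start y=0.000, vy=11.818 → t=2.412, apex=7.126, x_land=116.356, impact vy=-11.818
  bounce: vy ← 0.72·11.818 = 8.509
Arc 4: start y=0.000, vy=8.509 → t=1.737, apex=3.694, x_land=135.996, impact vy=-8.509
  bounce: vy ← 0.72·8.509 = 6.126

1 4.526 26.516 51.192
2 3.350 13.746 89.078
3 2.412 7.126 116.356
4 1.737 3.694 135.996
final: 135.996 6.126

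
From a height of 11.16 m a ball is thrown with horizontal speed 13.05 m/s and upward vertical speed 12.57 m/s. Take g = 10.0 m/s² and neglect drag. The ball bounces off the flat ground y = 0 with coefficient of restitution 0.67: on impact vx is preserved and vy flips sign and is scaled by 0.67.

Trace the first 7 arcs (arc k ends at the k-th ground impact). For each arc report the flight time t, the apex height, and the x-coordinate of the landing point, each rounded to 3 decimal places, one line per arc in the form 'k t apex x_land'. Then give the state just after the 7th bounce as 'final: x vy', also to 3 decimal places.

1 3.209 19.060 41.883
2 2.616 8.556 76.026
3 1.753 3.841 98.901
4 1.174 1.724 114.228
5 0.787 0.774 124.496
6 0.527 0.347 131.377
7 0.353 0.156 135.986
final: 135.986 1.183

Arc 1: start y=11.160, vy=12.570 → t=3.209, apex=19.060, x_land=41.883, impact vy=-19.524
  bounce: vy ← 0.67·19.524 = 13.081
Arc 2: start y=0.000, vy=13.081 → t=2.616, apex=8.556, x_land=76.026, impact vy=-13.081
  bounce: vy ← 0.67·13.081 = 8.765
Arc 3: start y=0.000, vy=8.765 → t=1.753, apex=3.841, x_land=98.901, impact vy=-8.765
  bounce: vy ← 0.67·8.765 = 5.872
Arc 4: start y=0.000, vy=5.872 → t=1.174, apex=1.724, x_land=114.228, impact vy=-5.872
  bounce: vy ← 0.67·5.872 = 3.934
Arc 5: start y=0.000, vy=3.934 → t=0.787, apex=0.774, x_land=124.496, impact vy=-3.934
  bounce: vy ← 0.67·3.934 = 2.636
Arc 6: start y=0.000, vy=2.636 → t=0.527, apex=0.347, x_land=131.377, impact vy=-2.636
  bounce: vy ← 0.67·2.636 = 1.766
Arc 7: start y=0.000, vy=1.766 → t=0.353, apex=0.156, x_land=135.986, impact vy=-1.766
  bounce: vy ← 0.67·1.766 = 1.183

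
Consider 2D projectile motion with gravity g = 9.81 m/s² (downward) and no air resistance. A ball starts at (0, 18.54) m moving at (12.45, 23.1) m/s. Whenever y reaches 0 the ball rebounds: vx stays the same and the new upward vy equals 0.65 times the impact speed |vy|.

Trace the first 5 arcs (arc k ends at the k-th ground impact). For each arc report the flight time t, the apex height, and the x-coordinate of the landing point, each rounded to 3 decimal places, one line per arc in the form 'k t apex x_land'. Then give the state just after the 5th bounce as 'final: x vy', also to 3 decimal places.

1 5.408 45.737 67.334
2 3.970 19.324 116.757
3 2.580 8.164 148.882
4 1.677 3.449 169.763
5 1.090 1.457 183.336
final: 183.336 3.476

Arc 1: start y=18.540, vy=23.100 → t=5.408, apex=45.737, x_land=67.334, impact vy=-29.956
  bounce: vy ← 0.65·29.956 = 19.471
Arc 2: start y=0.000, vy=19.471 → t=3.970, apex=19.324, x_land=116.757, impact vy=-19.471
  bounce: vy ← 0.65·19.471 = 12.656
Arc 3: start y=0.000, vy=12.656 → t=2.580, apex=8.164, x_land=148.882, impact vy=-12.656
  bounce: vy ← 0.65·12.656 = 8.227
Arc 4: start y=0.000, vy=8.227 → t=1.677, apex=3.449, x_land=169.763, impact vy=-8.227
  bounce: vy ← 0.65·8.227 = 5.347
Arc 5: start y=0.000, vy=5.347 → t=1.090, apex=1.457, x_land=183.336, impact vy=-5.347
  bounce: vy ← 0.65·5.347 = 3.476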